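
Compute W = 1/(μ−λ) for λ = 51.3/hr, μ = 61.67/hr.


W = 1/(μ−λ) = 1/(61.67 − 51.3) = 1/10.37 = 0.09643 hr

Final: 0.09643 hr


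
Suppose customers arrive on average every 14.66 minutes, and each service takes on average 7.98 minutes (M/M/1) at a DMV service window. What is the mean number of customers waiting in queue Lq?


λ = 60/14.66 = 4.0928 /hr
μ = 60/7.98 = 7.5188 /hr
ρ = λ/μ = 4.0928/7.5188 = 0.5443
Lq = ρ²/(1−ρ) = 0.2963/0.4557 = 0.6503

Final: 0.6503


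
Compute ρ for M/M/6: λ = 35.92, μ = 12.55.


ρ = λ/(cμ) = 35.92/(6·12.55) = 35.92/75.30 = 0.4770

Final: 0.4770


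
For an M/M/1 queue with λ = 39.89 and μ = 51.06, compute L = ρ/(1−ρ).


ρ = λ/μ = 39.89/51.06 = 0.7812
L = ρ/(1−ρ) = 0.7812/(1 − 0.7812) = 0.7812/0.2188 = 3.5712

Final: 3.5712


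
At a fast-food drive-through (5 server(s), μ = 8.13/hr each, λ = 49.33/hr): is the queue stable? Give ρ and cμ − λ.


Total capacity cμ = 5·8.13 = 40.65/hr
ρ = λ/(cμ) = 49.33/40.65 = 1.2135
Stable ⇔ ρ < 1: NO
Spare capacity = cμ − λ = 40.65 − 49.33 = -8.68/hr

Final: ρ = 1.2135; unstable; margin = -8.68/hr


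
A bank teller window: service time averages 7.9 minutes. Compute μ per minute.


μ = 1/(service time) in consistent units.
1 minute = 1 min, so μ = 1/7.9 = 0.1266 per minute

Final: 0.1266 /min


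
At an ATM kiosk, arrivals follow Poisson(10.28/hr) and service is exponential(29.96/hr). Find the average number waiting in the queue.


ρ = 10.28/29.96 = 0.3431
Lq = ρ²/(1−ρ) = 0.1177/0.6569 = 0.1792

Final: 0.1792


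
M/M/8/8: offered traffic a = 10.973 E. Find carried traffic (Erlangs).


B(8,10.973) = 0.381617 (Erlang-B)
Carried load = a(1 − B) = 10.973·(1 − 0.381617) = 10.973·0.618383 = 6.7855 E

Final: 6.7855 Erlangs


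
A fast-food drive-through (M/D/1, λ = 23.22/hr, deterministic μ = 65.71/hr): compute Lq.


ρ = 23.22/65.71 = 0.3534
M/D/1: Lq = ρ²/(2(1−ρ)) = 0.1249/(2·0.6466) = 0.09656

Final: 0.09656


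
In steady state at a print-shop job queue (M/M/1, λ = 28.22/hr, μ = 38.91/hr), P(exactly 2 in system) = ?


ρ = 28.22/38.91 = 0.7253
P_n = (1−ρ)·ρ^n = (1 − 0.7253)·0.7253^2 = 0.2747·0.526007 = 0.144513

Final: 0.144513


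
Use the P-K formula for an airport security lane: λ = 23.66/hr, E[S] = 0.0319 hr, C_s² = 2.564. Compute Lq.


ρ = λ·E[S] = 23.66·0.0319 = 0.7548
Lq = ρ²(1+C_s²)/(2(1−ρ)) = 0.5697·(1+2.564)/(2·0.2452)
= 0.5697·3.5640/0.4905 = 4.13920

Final: 4.13920


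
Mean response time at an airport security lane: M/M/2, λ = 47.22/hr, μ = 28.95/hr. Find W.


a = 1.6311; ρ = 0.8155; P₀ = 0.101598
Lq = P₀·a^c·ρ/(c!(1−ρ)²) = 3.23946
Wq = Lq/λ = 3.23946/47.22 = 0.06860 hr
W = Wq + 1/μ = 0.06860 + 0.03454 = 0.10315 hr

Final: 0.10315 hr


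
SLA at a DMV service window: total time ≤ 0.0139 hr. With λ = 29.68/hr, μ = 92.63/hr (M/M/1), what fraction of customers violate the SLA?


W ~ Exponential(μ−λ) for M/M/1.
μ − λ = 92.63 − 29.68 = 62.9500
P(W > t) = e^{−(μ−λ)t} = e^{−0.8750} = 0.416860

Final: 0.416860


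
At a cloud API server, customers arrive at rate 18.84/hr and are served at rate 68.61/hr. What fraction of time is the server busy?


ρ = λ/μ = 18.84/68.61 = 0.2746

Final: 0.2746


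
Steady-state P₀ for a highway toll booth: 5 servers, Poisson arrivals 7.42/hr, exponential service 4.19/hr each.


a = λ/μ = 7.42/4.19 = 1.7709; ρ = a/c = 0.3542
Σ_{k=0}^{4} a^k/k! (terms k=0..4) = 1.00000 + 1.77088 + 1.56801 + 0.92559 + 0.40978 = 5.67426
Tail: a^5/(5!(1−ρ)) = 17.41604/(120·0.6458) = 0.22473
P₀ = 1/(5.67426 + 0.22473) = 1/5.89899 = 0.169521

Final: 0.169521


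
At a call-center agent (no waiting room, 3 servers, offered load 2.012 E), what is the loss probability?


B(c,a) = (a^c/c!) / Σ_{k=0}^{c} a^k/k!
a^3/3! = 1.357478
Σ terms (k=0..3): 1.00000 + 2.01200 + 2.02407 + 1.35748 = 6.393550
B = 1.357478/6.393550 = 0.212320

Final: 0.212320


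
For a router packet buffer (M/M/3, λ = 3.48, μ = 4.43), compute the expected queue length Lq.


a = λ/μ = 0.7856; ρ = a/3 = 0.2619
P₀ = 0.453812
Lq = P₀·a^c·ρ / (c!·(1−ρ)²) = 0.453812·0.48476·0.2619/(6·0.54486)
= 0.01762

Final: 0.01762


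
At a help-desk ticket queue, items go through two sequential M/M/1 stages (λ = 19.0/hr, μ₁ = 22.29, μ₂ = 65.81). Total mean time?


Each node sees arrival rate λ = 19.0/hr (tandem ⇒ throughput preserved).
W₁ = 1/(μ₁−λ) = 1/(22.29−19.0) = 0.30395 hr
W₂ = 1/(μ₂−λ) = 1/(65.81−19.0) = 0.02136 hr
W_total = W₁ + W₂ = 0.30395 + 0.02136 = 0.32531 hr

Final: 0.32531 hr


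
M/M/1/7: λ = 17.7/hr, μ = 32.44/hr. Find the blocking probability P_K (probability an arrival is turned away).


ρ = λ/μ = 17.7/32.44 = 0.5456
P_K = (1−ρ)ρ^K/(1−ρ^(K+1)) = (0.4544·0.014396)/(1 − 0.007855)
= 0.006541/0.992145 = 0.006593

Final: 0.006593


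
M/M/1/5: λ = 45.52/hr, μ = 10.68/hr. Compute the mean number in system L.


ρ = 45.52/10.68 = 4.2622
L = ρ[1 − (K+1)ρ^K + Kρ^(K+1)] / [(1−ρ)(1−ρ^(K+1))]
Numerator: 4.2622·(1 − 6·1406.549444 + 5·5994.956058) = 91792.203620
Denominator: (-3.2622)·(-5993.956058) = 19553.317329
L = 91792.203620/19553.317329 = 4.6945

Final: 4.6945


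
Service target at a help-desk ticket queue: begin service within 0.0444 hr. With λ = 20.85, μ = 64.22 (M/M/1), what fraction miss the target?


ρ = 20.85/64.22 = 0.3247
P(Wq > t) = ρ·e^{−(μ−λ)t} = 0.3247·e^{−1.9256}
= 0.3247·0.145784 = 0.047331

Final: 0.047331


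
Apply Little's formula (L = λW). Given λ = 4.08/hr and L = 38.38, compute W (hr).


W = L/λ = 38.38/4.08 = 9.4069 hr

Final: 9.4069 hr


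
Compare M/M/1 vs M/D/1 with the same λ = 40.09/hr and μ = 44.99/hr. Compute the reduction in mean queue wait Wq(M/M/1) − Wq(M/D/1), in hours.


ρ = 40.09/44.99 = 0.8911
Wq(M/M/1) = ρ/(μ−λ) = 0.8911/4.90 = 0.18185 hr
Wq(M/D/1) = ρ/(2(μ−λ)) = 0.09093 hr
Savings = 0.18185 − 0.09093 = 0.09093 hr

Final: 0.09093 hr


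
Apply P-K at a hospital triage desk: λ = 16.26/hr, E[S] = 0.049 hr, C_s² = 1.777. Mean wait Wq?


ρ = λ·E[S] = 16.26·0.049 = 0.7967
E[S²] = E[S]²(1+C_s²) = 0.049²·(1+1.777) = 0.006668
Wq = λ·E[S²]/(2(1−ρ)) = 16.26·0.006668/(2·0.2033) = 0.26669 hr

Final: 0.26669 hr


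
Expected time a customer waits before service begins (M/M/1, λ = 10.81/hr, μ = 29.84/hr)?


ρ = 10.81/29.84 = 0.3623
Wq = ρ/(μ−λ) = 0.3623/(29.84 − 10.81) = 0.3623/19.03 = 0.01904 hr

Final: 0.01904 hr


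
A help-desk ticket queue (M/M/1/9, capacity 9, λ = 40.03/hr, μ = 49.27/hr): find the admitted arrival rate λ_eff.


ρ = 0.8125; P_K = (1−ρ)ρ^9/(1−ρ^10) = 0.033073
λ_eff = λ(1 − P_K) = 40.03·(1 − 0.033073) = 40.03·0.966927 = 38.7061 /hr

Final: 38.7061 /hr


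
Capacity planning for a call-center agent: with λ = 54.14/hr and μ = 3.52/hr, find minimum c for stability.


Stability requires cμ > λ ⇔ c > λ/μ.
λ/μ = 54.14/3.52 = 15.3807
Minimum integer c = ⌊15.3807⌋ + 1 = 16
Check: 16·3.52 = 56.32 > 54.14, while 15·3.52 = 52.80 ≤ 54.14

Final: 16 servers


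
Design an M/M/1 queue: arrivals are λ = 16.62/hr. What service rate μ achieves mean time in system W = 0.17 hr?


W = 1/(μ−λ) ⇒ μ − λ = 1/W = 1/0.17 = 5.8824
μ = λ + 1/W = 16.62 + 5.8824 = 22.5024 per hr

Final: 22.5024 /hr


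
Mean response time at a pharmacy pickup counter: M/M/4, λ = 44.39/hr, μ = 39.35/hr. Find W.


a = 1.1281; ρ = 0.2820; P₀ = 0.322830
Lq = P₀·a^c·ρ/(c!(1−ρ)²) = 0.01192
Wq = Lq/λ = 0.01192/44.39 = 0.0002685 hr
W = Wq + 1/μ = 0.0002685 + 0.02541 = 0.02568 hr

Final: 0.02568 hr


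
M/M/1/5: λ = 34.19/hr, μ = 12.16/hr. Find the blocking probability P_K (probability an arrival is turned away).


ρ = λ/μ = 34.19/12.16 = 2.8117
P_K = (1−ρ)ρ^K/(1−ρ^(K+1)) = (-1.8117·175.722604)/(1 − 494.075314)
= -318.352710/-493.075314 = 0.645647

Final: 0.645647


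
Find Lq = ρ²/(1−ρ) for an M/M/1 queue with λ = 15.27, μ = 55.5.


ρ = 15.27/55.5 = 0.2751
Lq = ρ²/(1−ρ) = 0.07570/0.7249 = 0.1044

Final: 0.1044


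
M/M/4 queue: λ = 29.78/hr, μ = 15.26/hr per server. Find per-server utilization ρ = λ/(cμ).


ρ = λ/(cμ) = 29.78/(4·15.26) = 29.78/61.04 = 0.4879

Final: 0.4879


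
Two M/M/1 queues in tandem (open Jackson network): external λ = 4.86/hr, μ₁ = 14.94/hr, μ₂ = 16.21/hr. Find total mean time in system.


Each node sees arrival rate λ = 4.86/hr (tandem ⇒ throughput preserved).
W₁ = 1/(μ₁−λ) = 1/(14.94−4.86) = 0.09921 hr
W₂ = 1/(μ₂−λ) = 1/(16.21−4.86) = 0.08811 hr
W_total = W₁ + W₂ = 0.09921 + 0.08811 = 0.18731 hr

Final: 0.18731 hr


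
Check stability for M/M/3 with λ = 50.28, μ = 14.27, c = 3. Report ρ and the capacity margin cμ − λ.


Total capacity cμ = 3·14.27 = 42.81/hr
ρ = λ/(cμ) = 50.28/42.81 = 1.1745
Stable ⇔ ρ < 1: NO
Spare capacity = cμ − λ = 42.81 − 50.28 = -7.47/hr

Final: ρ = 1.1745; unstable; margin = -7.47/hr


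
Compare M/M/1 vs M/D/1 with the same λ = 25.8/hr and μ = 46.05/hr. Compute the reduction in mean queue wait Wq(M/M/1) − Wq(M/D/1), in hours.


ρ = 25.8/46.05 = 0.5603
Wq(M/M/1) = ρ/(μ−λ) = 0.5603/20.25 = 0.02767 hr
Wq(M/D/1) = ρ/(2(μ−λ)) = 0.01383 hr
Savings = 0.02767 − 0.01383 = 0.01383 hr

Final: 0.01383 hr


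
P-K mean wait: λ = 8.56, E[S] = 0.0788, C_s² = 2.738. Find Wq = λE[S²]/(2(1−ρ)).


ρ = λ·E[S] = 8.56·0.0788 = 0.6745
E[S²] = E[S]²(1+C_s²) = 0.0788²·(1+2.738) = 0.023211
Wq = λ·E[S²]/(2(1−ρ)) = 8.56·0.023211/(2·0.3255) = 0.30523 hr

Final: 0.30523 hr


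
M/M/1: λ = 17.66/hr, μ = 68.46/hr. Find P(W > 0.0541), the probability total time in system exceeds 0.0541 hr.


W ~ Exponential(μ−λ) for M/M/1.
μ − λ = 68.46 − 17.66 = 50.8000
P(W > t) = e^{−(μ−λ)t} = e^{−2.7483} = 0.064038

Final: 0.064038


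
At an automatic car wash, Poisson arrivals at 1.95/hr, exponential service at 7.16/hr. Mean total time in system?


W = 1/(μ−λ) = 1/(7.16 − 1.95) = 1/5.21 = 0.1919 hr

Final: 0.1919 hr


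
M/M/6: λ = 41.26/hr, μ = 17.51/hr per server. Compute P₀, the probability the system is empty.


a = λ/μ = 41.26/17.51 = 2.3564; ρ = a/c = 0.3927
Σ_{k=0}^{5} a^k/k! (terms k=0..5) = 1.00000 + 2.35637 + 2.77623 + 2.18061 + 1.28458 + 0.60539 = 10.20318
Tail: a^6/(6!(1−ρ)) = 171.18215/(720·0.6073) = 0.39151
P₀ = 1/(10.20318 + 0.39151) = 1/10.59469 = 0.094387

Final: 0.094387


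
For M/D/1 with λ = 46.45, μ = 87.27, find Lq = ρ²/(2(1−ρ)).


ρ = 46.45/87.27 = 0.5323
M/D/1: Lq = ρ²/(2(1−ρ)) = 0.2833/(2·0.4677) = 0.30283

Final: 0.30283


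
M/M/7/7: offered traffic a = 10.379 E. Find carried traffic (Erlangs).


B(7,10.379) = 0.425554 (Erlang-B)
Carried load = a(1 − B) = 10.379·(1 − 0.425554) = 10.379·0.574446 = 5.9622 E

Final: 5.9622 Erlangs


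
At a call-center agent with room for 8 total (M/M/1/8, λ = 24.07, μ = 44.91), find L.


ρ = 24.07/44.91 = 0.5360
L = ρ[1 − (K+1)ρ^K + Kρ^(K+1)] / [(1−ρ)(1−ρ^(K+1))]
Numerator: 0.5360·(1 − 9·0.006809 + 8·0.003649) = 0.518765
Denominator: (0.4640)·(0.996351) = 0.462346
L = 0.518765/0.462346 = 1.1220

Final: 1.1220


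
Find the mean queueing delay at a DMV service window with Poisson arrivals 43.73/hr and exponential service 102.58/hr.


ρ = 43.73/102.58 = 0.4263
Wq = ρ/(μ−λ) = 0.4263/(102.58 − 43.73) = 0.4263/58.85 = 0.007244 hr

Final: 0.007244 hr


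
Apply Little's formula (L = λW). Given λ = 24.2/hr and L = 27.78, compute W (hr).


W = L/λ = 27.78/24.2 = 1.1479 hr

Final: 1.1479 hr


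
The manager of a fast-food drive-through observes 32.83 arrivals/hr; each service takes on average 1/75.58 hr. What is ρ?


ρ = λ/μ = 32.83/75.58 = 0.4344

Final: 0.4344


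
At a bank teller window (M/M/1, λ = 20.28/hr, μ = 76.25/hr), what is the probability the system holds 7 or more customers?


ρ = 20.28/76.25 = 0.2660
P(N ≥ n) = ρ^n = 0.2660^7 = 0.00009414

Final: 0.00009414


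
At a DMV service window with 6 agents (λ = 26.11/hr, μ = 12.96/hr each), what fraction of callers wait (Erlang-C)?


a = λ/μ = 2.0147; ρ = a/6 = 0.3358
P₀ = 0.133159 (from M/M/c formula)
C(c,a) = [a^c/(c!(1−ρ))]·P₀ = [66.86690/(720·0.6642)]·0.133159
= 0.13982·0.133159 = 0.018618

Final: 0.018618


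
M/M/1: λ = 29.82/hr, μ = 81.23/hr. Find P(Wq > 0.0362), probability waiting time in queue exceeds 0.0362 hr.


ρ = 29.82/81.23 = 0.3671
P(Wq > t) = ρ·e^{−(μ−λ)t} = 0.3671·e^{−1.8610}
= 0.3671·0.155511 = 0.057089

Final: 0.057089


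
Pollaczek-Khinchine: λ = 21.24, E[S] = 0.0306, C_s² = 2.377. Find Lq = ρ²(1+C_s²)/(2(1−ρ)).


ρ = λ·E[S] = 21.24·0.0306 = 0.6499
Lq = ρ²(1+C_s²)/(2(1−ρ)) = 0.4224·(1+2.377)/(2·0.3501)
= 0.4224·3.3770/0.7001 = 2.03758

Final: 2.03758


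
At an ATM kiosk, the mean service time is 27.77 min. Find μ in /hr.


μ = 1/(service time) in consistent units.
1 hour = 60 min, so μ = 60/27.77 = 2.1606 per hour

Final: 2.1606 /hr


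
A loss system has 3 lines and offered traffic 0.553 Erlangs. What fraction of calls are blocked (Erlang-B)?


B(c,a) = (a^c/c!) / Σ_{k=0}^{c} a^k/k!
a^3/3! = 0.028185
Σ terms (k=0..3): 1.00000 + 0.55300 + 0.15290 + 0.02819 = 1.734090
B = 0.028185/1.734090 = 0.016254

Final: 0.016254


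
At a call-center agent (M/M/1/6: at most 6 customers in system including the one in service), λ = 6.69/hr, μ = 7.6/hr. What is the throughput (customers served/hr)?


ρ = 0.8803; P_K = (1−ρ)ρ^6/(1−ρ^7) = 0.094342
λ_eff = λ(1 − P_K) = 6.69·(1 − 0.094342) = 6.69·0.905658 = 6.0588 /hr

Final: 6.0588 /hr


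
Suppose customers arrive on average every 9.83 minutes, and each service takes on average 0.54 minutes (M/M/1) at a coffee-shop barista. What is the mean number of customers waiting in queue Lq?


λ = 60/9.83 = 6.1038 /hr
μ = 60/0.54 = 111.1111 /hr
ρ = λ/μ = 6.1038/111.1111 = 0.05493
Lq = ρ²/(1−ρ) = 0.003018/0.9451 = 0.003193

Final: 0.003193


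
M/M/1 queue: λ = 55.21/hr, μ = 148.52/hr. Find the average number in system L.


ρ = λ/μ = 55.21/148.52 = 0.3717
L = ρ/(1−ρ) = 0.3717/(1 − 0.3717) = 0.3717/0.6283 = 0.5917

Final: 0.5917


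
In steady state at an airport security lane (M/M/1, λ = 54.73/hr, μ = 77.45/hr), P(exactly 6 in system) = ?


ρ = 54.73/77.45 = 0.7066
P_n = (1−ρ)·ρ^n = (1 − 0.7066)·0.7066^6 = 0.2934·0.124516 = 0.036527

Final: 0.036527


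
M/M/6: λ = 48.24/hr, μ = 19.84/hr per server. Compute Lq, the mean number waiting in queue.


a = λ/μ = 2.4315; ρ = a/6 = 0.4052
P₀ = 0.087487
Lq = P₀·a^c·ρ / (c!·(1−ρ)²) = 0.087487·206.63020·0.4052/(720·0.35374)
= 0.02876

Final: 0.02876


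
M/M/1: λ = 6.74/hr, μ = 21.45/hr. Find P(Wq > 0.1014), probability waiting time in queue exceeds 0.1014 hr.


ρ = 6.74/21.45 = 0.3142
P(Wq > t) = ρ·e^{−(μ−λ)t} = 0.3142·e^{−1.4916}
= 0.3142·0.225014 = 0.070704

Final: 0.070704


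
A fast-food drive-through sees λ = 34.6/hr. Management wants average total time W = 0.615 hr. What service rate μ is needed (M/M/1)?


W = 1/(μ−λ) ⇒ μ − λ = 1/W = 1/0.615 = 1.6260
μ = λ + 1/W = 34.6 + 1.6260 = 36.2260 per hr

Final: 36.2260 /hr


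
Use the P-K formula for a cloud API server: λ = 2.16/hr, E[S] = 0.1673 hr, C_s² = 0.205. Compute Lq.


ρ = λ·E[S] = 2.16·0.1673 = 0.3614
Lq = ρ²(1+C_s²)/(2(1−ρ)) = 0.1306·(1+0.205)/(2·0.6386)
= 0.1306·1.2050/1.2773 = 0.12320

Final: 0.12320


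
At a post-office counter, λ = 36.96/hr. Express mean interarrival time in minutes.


Mean interarrival time = 1/λ = 1/36.96 hour = 0.02706 hour
In minutes: 0.02706 × 60 = 1.6234 min

Final: 1.6234 min


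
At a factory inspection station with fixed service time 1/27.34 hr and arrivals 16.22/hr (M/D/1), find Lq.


ρ = 16.22/27.34 = 0.5933
M/D/1: Lq = ρ²/(2(1−ρ)) = 0.3520/(2·0.4067) = 0.43268

Final: 0.43268


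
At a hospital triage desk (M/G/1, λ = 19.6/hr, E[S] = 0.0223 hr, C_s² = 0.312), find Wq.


ρ = λ·E[S] = 19.6·0.0223 = 0.4371
E[S²] = E[S]²(1+C_s²) = 0.0223²·(1+0.312) = 0.0006524
Wq = λ·E[S²]/(2(1−ρ)) = 19.6·0.0006524/(2·0.5629) = 0.01136 hr

Final: 0.01136 hr


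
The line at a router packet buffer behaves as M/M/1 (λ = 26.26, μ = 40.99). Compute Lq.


ρ = 26.26/40.99 = 0.6406
Lq = ρ²/(1−ρ) = 0.4104/0.3594 = 1.1421

Final: 1.1421


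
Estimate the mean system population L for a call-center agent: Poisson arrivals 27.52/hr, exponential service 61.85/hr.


ρ = λ/μ = 27.52/61.85 = 0.4449
L = ρ/(1−ρ) = 0.4449/(1 − 0.4449) = 0.4449/0.5551 = 0.8016

Final: 0.8016


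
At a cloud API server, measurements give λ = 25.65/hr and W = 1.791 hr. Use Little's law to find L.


L = λW = 25.65·1.791 = 45.9391

Final: 45.9391


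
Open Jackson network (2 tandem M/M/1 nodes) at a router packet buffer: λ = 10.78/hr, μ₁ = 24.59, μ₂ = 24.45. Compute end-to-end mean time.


Each node sees arrival rate λ = 10.78/hr (tandem ⇒ throughput preserved).
W₁ = 1/(μ₁−λ) = 1/(24.59−10.78) = 0.07241 hr
W₂ = 1/(μ₂−λ) = 1/(24.45−10.78) = 0.07315 hr
W_total = W₁ + W₂ = 0.07241 + 0.07315 = 0.14556 hr

Final: 0.14556 hr


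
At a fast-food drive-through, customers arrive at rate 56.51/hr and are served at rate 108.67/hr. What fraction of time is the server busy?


ρ = λ/μ = 56.51/108.67 = 0.5200

Final: 0.5200


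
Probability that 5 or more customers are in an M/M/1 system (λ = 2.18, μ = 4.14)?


ρ = 2.18/4.14 = 0.5266
P(N ≥ n) = ρ^n = 0.5266^5 = 0.040484

Final: 0.040484


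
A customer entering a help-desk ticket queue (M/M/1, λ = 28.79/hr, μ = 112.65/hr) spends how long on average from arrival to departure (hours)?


W = 1/(μ−λ) = 1/(112.65 − 28.79) = 1/83.86 = 0.01192 hr

Final: 0.01192 hr


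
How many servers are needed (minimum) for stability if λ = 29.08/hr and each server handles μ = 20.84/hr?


Stability requires cμ > λ ⇔ c > λ/μ.
λ/μ = 29.08/20.84 = 1.3954
Minimum integer c = ⌊1.3954⌋ + 1 = 2
Check: 2·20.84 = 41.68 > 29.08, while 1·20.84 = 20.84 ≤ 29.08

Final: 2 servers


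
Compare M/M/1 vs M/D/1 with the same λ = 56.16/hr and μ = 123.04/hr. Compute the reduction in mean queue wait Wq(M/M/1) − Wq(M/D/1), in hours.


ρ = 56.16/123.04 = 0.4564
Wq(M/M/1) = ρ/(μ−λ) = 0.4564/66.88 = 0.006825 hr
Wq(M/D/1) = ρ/(2(μ−λ)) = 0.003412 hr
Savings = 0.006825 − 0.003412 = 0.003412 hr

Final: 0.003412 hr


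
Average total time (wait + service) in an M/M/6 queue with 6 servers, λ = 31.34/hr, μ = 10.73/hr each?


a = 2.9208; ρ = 0.4868; P₀ = 0.053126
Lq = P₀·a^c·ρ/(c!(1−ρ)²) = 0.08467
Wq = Lq/λ = 0.08467/31.34 = 0.002702 hr
W = Wq + 1/μ = 0.002702 + 0.09320 = 0.09590 hr

Final: 0.09590 hr


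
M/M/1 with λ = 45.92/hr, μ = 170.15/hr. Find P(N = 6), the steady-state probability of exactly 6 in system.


ρ = 45.92/170.15 = 0.2699
P_n = (1−ρ)·ρ^n = (1 − 0.2699)·0.2699^6 = 0.7301·0.0003864 = 0.0002821

Final: 0.0002821


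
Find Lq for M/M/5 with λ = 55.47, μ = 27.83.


a = λ/μ = 1.9932; ρ = a/5 = 0.3986
P₀ = 0.135267
Lq = P₀·a^c·ρ / (c!·(1−ρ)²) = 0.135267·31.45754·0.3986/(120·0.36164)
= 0.03909

Final: 0.03909


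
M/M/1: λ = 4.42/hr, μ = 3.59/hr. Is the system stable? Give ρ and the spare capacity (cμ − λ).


Total capacity cμ = 1·3.59 = 3.59/hr
ρ = λ/(cμ) = 4.42/3.59 = 1.2312
Stable ⇔ ρ < 1: NO
Spare capacity = cμ − λ = 3.59 − 4.42 = -0.83/hr

Final: ρ = 1.2312; unstable; margin = -0.83/hr


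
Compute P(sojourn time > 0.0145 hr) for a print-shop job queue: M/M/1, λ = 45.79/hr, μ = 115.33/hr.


W ~ Exponential(μ−λ) for M/M/1.
μ − λ = 115.33 − 45.79 = 69.5400
P(W > t) = e^{−(μ−λ)t} = e^{−1.0083} = 0.364828

Final: 0.364828


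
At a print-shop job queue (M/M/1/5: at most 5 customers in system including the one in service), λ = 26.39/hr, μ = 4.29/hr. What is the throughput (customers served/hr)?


ρ = 6.1515; P_K = (1−ρ)ρ^5/(1−ρ^6) = 0.837454
λ_eff = λ(1 − P_K) = 26.39·(1 − 0.837454) = 26.39·0.162546 = 4.2896 /hr

Final: 4.2896 /hr


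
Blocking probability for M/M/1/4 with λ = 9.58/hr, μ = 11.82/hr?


ρ = λ/μ = 9.58/11.82 = 0.8105
P_K = (1−ρ)ρ^K/(1−ρ^(K+1)) = (0.1895·0.431511)/(1 − 0.349736)
= 0.081775/0.650264 = 0.125757

Final: 0.125757


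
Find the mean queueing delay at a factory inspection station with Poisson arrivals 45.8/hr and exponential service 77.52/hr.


ρ = 45.8/77.52 = 0.5908
Wq = ρ/(μ−λ) = 0.5908/(77.52 − 45.8) = 0.5908/31.72 = 0.01863 hr

Final: 0.01863 hr


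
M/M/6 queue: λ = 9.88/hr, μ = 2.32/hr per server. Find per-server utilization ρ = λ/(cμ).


ρ = λ/(cμ) = 9.88/(6·2.32) = 9.88/13.92 = 0.7098

Final: 0.7098


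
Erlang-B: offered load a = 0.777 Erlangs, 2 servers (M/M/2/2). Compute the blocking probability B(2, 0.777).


B(c,a) = (a^c/c!) / Σ_{k=0}^{c} a^k/k!
a^2/2! = 0.301865
Σ terms (k=0..2): 1.00000 + 0.77700 + 0.30186 = 2.078864
B = 0.301865/2.078864 = 0.145206

Final: 0.145206


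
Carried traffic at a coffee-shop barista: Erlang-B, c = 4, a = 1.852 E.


B(4,1.852) = 0.080149 (Erlang-B)
Carried load = a(1 − B) = 1.852·(1 − 0.080149) = 1.852·0.919851 = 1.7036 E

Final: 1.7036 Erlangs


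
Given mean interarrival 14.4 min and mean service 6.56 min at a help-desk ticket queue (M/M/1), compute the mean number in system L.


λ = 60/14.4 = 4.1667 /hr
μ = 60/6.56 = 9.1463 /hr
ρ = λ/μ = 4.1667/9.1463 = 0.4556
L = ρ/(1−ρ) = 0.4556/0.5444 = 0.8367

Final: 0.8367


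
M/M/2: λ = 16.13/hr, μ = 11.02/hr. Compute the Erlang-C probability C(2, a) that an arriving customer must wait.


a = λ/μ = 1.4637; ρ = a/2 = 0.7319
P₀ = 0.154834 (from M/M/c formula)
C(c,a) = [a^c/(c!(1−ρ))]·P₀ = [2.14242/(2·0.2681)]·0.154834
= 3.99484·0.154834 = 0.618536

Final: 0.618536


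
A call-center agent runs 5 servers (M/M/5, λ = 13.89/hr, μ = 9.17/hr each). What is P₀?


a = λ/μ = 13.89/9.17 = 1.5147; ρ = a/c = 0.3029
Σ_{k=0}^{4} a^k/k! (terms k=0..4) = 1.00000 + 1.51472 + 1.14719 + 0.57923 + 0.21934 = 4.46048
Tail: a^5/(5!(1−ρ)) = 7.97379/(120·0.6971) = 0.09533
P₀ = 1/(4.46048 + 0.09533) = 1/4.55581 = 0.219500

Final: 0.219500


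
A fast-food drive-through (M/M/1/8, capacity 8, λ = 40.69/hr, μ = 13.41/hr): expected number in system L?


ρ = 40.69/13.41 = 3.0343
L = ρ[1 − (K+1)ρ^K + Kρ^(K+1)] / [(1−ρ)(1−ρ^(K+1))]
Numerator: 3.0343·(1 − 9·7185.736639 + 8·21803.700509) = 333041.958629
Denominator: (-2.0343)·(-21802.700509) = 44353.293802
L = 333041.958629/44353.293802 = 7.5088

Final: 7.5088


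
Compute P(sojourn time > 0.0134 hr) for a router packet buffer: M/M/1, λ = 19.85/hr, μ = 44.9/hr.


W ~ Exponential(μ−λ) for M/M/1.
μ − λ = 44.9 − 19.85 = 25.0500
P(W > t) = e^{−(μ−λ)t} = e^{−0.3357} = 0.714859

Final: 0.714859


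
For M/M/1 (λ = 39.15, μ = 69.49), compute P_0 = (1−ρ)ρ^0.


ρ = 39.15/69.49 = 0.5634
P_n = (1−ρ)·ρ^n = (1 − 0.5634)·0.5634^0 = 0.4366·1.000000 = 0.436610

Final: 0.436610


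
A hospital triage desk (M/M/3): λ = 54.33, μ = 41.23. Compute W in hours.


a = 1.3177; ρ = 0.4392; P₀ = 0.258665
Lq = P₀·a^c·ρ/(c!(1−ρ)²) = 0.13779
Wq = Lq/λ = 0.13779/54.33 = 0.002536 hr
W = Wq + 1/μ = 0.002536 + 0.02425 = 0.02679 hr

Final: 0.02679 hr


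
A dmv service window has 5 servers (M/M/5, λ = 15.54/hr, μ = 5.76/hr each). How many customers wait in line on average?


a = λ/μ = 2.6979; ρ = a/5 = 0.5396
P₀ = 0.064915
Lq = P₀·a^c·ρ / (c!·(1−ρ)²) = 0.064915·142.93634·0.5396/(120·0.21198)
= 0.19682

Final: 0.19682


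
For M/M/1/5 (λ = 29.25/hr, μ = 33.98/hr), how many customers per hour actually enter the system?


ρ = 0.8608; P_K = (1−ρ)ρ^5/(1−ρ^6) = 0.110910
λ_eff = λ(1 − P_K) = 29.25·(1 − 0.110910) = 29.25·0.889090 = 26.0059 /hr

Final: 26.0059 /hr


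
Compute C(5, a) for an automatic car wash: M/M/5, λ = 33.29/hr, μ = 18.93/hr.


a = λ/μ = 1.7586; ρ = a/5 = 0.3517
P₀ = 0.171643 (from M/M/c formula)
C(c,a) = [a^c/(c!(1−ρ))]·P₀ = [16.81961/(120·0.6483)]·0.171643
= 0.21621·0.171643 = 0.037110

Final: 0.037110


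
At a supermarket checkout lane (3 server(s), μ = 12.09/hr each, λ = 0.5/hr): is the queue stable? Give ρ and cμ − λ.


Total capacity cμ = 3·12.09 = 36.27/hr
ρ = λ/(cμ) = 0.5/36.27 = 0.01379
Stable ⇔ ρ < 1: YES
Spare capacity = cμ − λ = 36.27 − 0.5 = 35.77/hr

Final: ρ = 0.01379; stable; margin = 35.77/hr


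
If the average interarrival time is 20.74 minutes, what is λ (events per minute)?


λ = 1/(interarrival time) in consistent units.
1 minute = 1 min, so λ = 1/20.74 = 0.04822 per minute

Final: 0.04822 /min


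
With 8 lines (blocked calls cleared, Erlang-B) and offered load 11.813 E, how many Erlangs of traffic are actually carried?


B(8,11.813) = 0.415522 (Erlang-B)
Carried load = a(1 − B) = 11.813·(1 − 0.415522) = 11.813·0.584478 = 6.9044 E

Final: 6.9044 Erlangs


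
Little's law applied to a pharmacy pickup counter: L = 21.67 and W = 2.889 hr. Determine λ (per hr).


λ = L/W = 21.67/2.889 = 7.5009 /hr

Final: 7.5009 /hr


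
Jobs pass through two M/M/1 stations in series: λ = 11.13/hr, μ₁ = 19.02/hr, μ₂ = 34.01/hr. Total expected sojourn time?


Each node sees arrival rate λ = 11.13/hr (tandem ⇒ throughput preserved).
W₁ = 1/(μ₁−λ) = 1/(19.02−11.13) = 0.12674 hr
W₂ = 1/(μ₂−λ) = 1/(34.01−11.13) = 0.04371 hr
W_total = W₁ + W₂ = 0.12674 + 0.04371 = 0.17045 hr

Final: 0.17045 hr


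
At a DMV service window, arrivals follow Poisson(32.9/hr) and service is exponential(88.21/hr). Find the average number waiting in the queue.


ρ = 32.9/88.21 = 0.3730
Lq = ρ²/(1−ρ) = 0.1391/0.6270 = 0.2219

Final: 0.2219


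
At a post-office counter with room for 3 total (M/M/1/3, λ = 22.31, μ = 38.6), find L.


ρ = 22.31/38.6 = 0.5780
L = ρ[1 − (K+1)ρ^K + Kρ^(K+1)] / [(1−ρ)(1−ρ^(K+1))]
Numerator: 0.5780·(1 − 4·0.193080 + 3·0.111596) = 0.325096
Denominator: (0.4220)·(0.888404) = 0.374925
L = 0.325096/0.374925 = 0.8671

Final: 0.8671


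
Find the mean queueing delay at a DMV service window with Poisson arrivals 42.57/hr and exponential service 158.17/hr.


ρ = 42.57/158.17 = 0.2691
Wq = ρ/(μ−λ) = 0.2691/(158.17 − 42.57) = 0.2691/115.60 = 0.002328 hr

Final: 0.002328 hr


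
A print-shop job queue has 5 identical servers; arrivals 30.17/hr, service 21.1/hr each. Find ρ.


ρ = λ/(cμ) = 30.17/(5·21.1) = 30.17/105.50 = 0.2860

Final: 0.2860


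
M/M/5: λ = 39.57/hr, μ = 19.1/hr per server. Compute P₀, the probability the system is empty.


a = λ/μ = 39.57/19.1 = 2.0717; ρ = a/c = 0.4143
Σ_{k=0}^{4} a^k/k! (terms k=0..4) = 1.00000 + 2.07173 + 2.14603 + 1.48200 + 0.76757 = 7.46732
Tail: a^5/(5!(1−ρ)) = 38.16484/(120·0.5857) = 0.54305
P₀ = 1/(7.46732 + 0.54305) = 1/8.01037 = 0.124838

Final: 0.124838


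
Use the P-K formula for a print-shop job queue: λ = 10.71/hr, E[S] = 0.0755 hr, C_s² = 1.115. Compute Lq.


ρ = λ·E[S] = 10.71·0.0755 = 0.8086
Lq = ρ²(1+C_s²)/(2(1−ρ)) = 0.6538·(1+1.115)/(2·0.1914)
= 0.6538·2.1150/0.3828 = 3.61262

Final: 3.61262


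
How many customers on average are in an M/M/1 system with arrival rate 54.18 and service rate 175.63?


ρ = λ/μ = 54.18/175.63 = 0.3085
L = ρ/(1−ρ) = 0.3085/(1 − 0.3085) = 0.3085/0.6915 = 0.4461

Final: 0.4461


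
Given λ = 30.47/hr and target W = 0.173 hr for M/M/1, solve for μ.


W = 1/(μ−λ) ⇒ μ − λ = 1/W = 1/0.173 = 5.7803
μ = λ + 1/W = 30.47 + 5.7803 = 36.2503 per hr

Final: 36.2503 /hr


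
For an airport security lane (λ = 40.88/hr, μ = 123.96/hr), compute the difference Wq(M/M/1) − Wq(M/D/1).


ρ = 40.88/123.96 = 0.3298
Wq(M/M/1) = ρ/(μ−λ) = 0.3298/83.08 = 0.003969 hr
Wq(M/D/1) = ρ/(2(μ−λ)) = 0.001985 hr
Savings = 0.003969 − 0.001985 = 0.001985 hr

Final: 0.001985 hr


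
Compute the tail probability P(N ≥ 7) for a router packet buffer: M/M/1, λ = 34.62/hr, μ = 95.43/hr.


ρ = 34.62/95.43 = 0.3628
P(N ≥ n) = ρ^n = 0.3628^7 = 0.0008270

Final: 0.0008270


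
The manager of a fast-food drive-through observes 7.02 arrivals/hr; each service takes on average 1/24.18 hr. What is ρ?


ρ = λ/μ = 7.02/24.18 = 0.2903

Final: 0.2903


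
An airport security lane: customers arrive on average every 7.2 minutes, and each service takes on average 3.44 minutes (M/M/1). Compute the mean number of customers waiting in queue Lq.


λ = 60/7.2 = 8.3333 /hr
μ = 60/3.44 = 17.4419 /hr
ρ = λ/μ = 8.3333/17.4419 = 0.4778
Lq = ρ²/(1−ρ) = 0.2283/0.5222 = 0.4371

Final: 0.4371


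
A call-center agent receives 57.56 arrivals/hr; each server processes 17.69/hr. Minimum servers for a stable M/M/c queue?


Stability requires cμ > λ ⇔ c > λ/μ.
λ/μ = 57.56/17.69 = 3.2538
Minimum integer c = ⌊3.2538⌋ + 1 = 4
Check: 4·17.69 = 70.76 > 57.56, while 3·17.69 = 53.07 ≤ 57.56

Final: 4 servers


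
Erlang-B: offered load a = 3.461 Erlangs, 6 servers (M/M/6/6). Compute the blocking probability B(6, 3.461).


B(c,a) = (a^c/c!) / Σ_{k=0}^{c} a^k/k!
a^6/6! = 2.387136
Σ terms (k=0..6): 1.00000 + 3.46100 + 5.98926 + 6.90961 + 5.97854 + 4.13835 + 2.38714 = 29.863892
B = 2.387136/29.863892 = 0.079934

Final: 0.079934


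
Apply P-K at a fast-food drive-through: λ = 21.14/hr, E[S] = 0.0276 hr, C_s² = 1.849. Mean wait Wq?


ρ = λ·E[S] = 21.14·0.0276 = 0.5835
E[S²] = E[S]²(1+C_s²) = 0.0276²·(1+1.849) = 0.002170
Wq = λ·E[S²]/(2(1−ρ)) = 21.14·0.002170/(2·0.4165) = 0.05507 hr

Final: 0.05507 hr


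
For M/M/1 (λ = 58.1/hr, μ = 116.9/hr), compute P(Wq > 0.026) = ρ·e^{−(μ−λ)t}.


ρ = 58.1/116.9 = 0.4970
P(Wq > t) = ρ·e^{−(μ−λ)t} = 0.4970·e^{−1.5288}
= 0.4970·0.216796 = 0.107749

Final: 0.107749


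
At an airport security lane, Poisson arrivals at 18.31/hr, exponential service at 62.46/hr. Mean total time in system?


W = 1/(μ−λ) = 1/(62.46 − 18.31) = 1/44.15 = 0.02265 hr

Final: 0.02265 hr


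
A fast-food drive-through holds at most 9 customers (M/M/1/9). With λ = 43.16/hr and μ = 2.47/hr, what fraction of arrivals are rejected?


ρ = λ/μ = 43.16/2.47 = 17.4737
P_K = (1−ρ)ρ^K/(1−ρ^(K+1)) = (-16.4737·151865926758.746063)/(1 − 2653657246521.246582)
= -2501791319762.500488/-2653657246520.246582 = 0.942771

Final: 0.942771


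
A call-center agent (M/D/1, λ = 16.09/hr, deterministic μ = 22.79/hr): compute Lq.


ρ = 16.09/22.79 = 0.7060
M/D/1: Lq = ρ²/(2(1−ρ)) = 0.4985/(2·0.2940) = 0.84774

Final: 0.84774


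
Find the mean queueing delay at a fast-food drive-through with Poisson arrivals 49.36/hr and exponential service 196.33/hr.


ρ = 49.36/196.33 = 0.2514
Wq = ρ/(μ−λ) = 0.2514/(196.33 − 49.36) = 0.2514/146.97 = 0.001711 hr

Final: 0.001711 hr


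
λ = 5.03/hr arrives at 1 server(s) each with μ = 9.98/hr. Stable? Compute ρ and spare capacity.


Total capacity cμ = 1·9.98 = 9.98/hr
ρ = λ/(cμ) = 5.03/9.98 = 0.5040
Stable ⇔ ρ < 1: YES
Spare capacity = cμ − λ = 9.98 − 5.03 = 4.95/hr

Final: ρ = 0.5040; stable; margin = 4.95/hr


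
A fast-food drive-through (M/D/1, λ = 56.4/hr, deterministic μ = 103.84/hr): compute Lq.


ρ = 56.4/103.84 = 0.5431
M/D/1: Lq = ρ²/(2(1−ρ)) = 0.2950/(2·0.4569) = 0.32286

Final: 0.32286


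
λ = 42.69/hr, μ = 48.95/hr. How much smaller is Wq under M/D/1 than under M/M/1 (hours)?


ρ = 42.69/48.95 = 0.8721
Wq(M/M/1) = ρ/(μ−λ) = 0.8721/6.26 = 0.13932 hr
Wq(M/D/1) = ρ/(2(μ−λ)) = 0.06966 hr
Savings = 0.13932 − 0.06966 = 0.06966 hr

Final: 0.06966 hr


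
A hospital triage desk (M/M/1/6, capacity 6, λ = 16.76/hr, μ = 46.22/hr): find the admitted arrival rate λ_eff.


ρ = 0.3626; P_K = (1−ρ)ρ^6/(1−ρ^7) = 0.001450
λ_eff = λ(1 − P_K) = 16.76·(1 − 0.001450) = 16.76·0.998550 = 16.7357 /hr

Final: 16.7357 /hr


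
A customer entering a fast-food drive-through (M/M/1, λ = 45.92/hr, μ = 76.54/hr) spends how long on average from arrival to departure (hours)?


W = 1/(μ−λ) = 1/(76.54 − 45.92) = 1/30.62 = 0.03266 hr

Final: 0.03266 hr


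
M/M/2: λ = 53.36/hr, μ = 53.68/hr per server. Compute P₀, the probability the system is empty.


a = λ/μ = 53.36/53.68 = 0.9940; ρ = a/c = 0.4970
Σ_{k=0}^{1} a^k/k! (terms k=0..1) = 1.00000 + 0.99404 = 1.99404
Tail: a^2/(2!(1−ρ)) = 0.98811/(2·0.5030) = 0.98226
P₀ = 1/(1.99404 + 0.98226) = 1/2.97630 = 0.335988

Final: 0.335988


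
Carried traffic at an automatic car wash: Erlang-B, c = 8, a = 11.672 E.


B(8,11.672) = 0.410046 (Erlang-B)
Carried load = a(1 − B) = 11.672·(1 − 0.410046) = 11.672·0.589954 = 6.8859 E

Final: 6.8859 Erlangs


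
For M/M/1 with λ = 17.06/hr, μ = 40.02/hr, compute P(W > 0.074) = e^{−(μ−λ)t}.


W ~ Exponential(μ−λ) for M/M/1.
μ − λ = 40.02 − 17.06 = 22.9600
P(W > t) = e^{−(μ−λ)t} = e^{−1.6990} = 0.182859

Final: 0.182859


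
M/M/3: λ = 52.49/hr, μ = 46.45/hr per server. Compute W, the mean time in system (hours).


a = 1.1300; ρ = 0.3767; P₀ = 0.317022
Lq = P₀·a^c·ρ/(c!(1−ρ)²) = 0.07392
Wq = Lq/λ = 0.07392/52.49 = 0.001408 hr
W = Wq + 1/μ = 0.001408 + 0.02153 = 0.02294 hr

Final: 0.02294 hr


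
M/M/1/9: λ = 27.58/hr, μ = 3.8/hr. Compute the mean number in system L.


ρ = 27.58/3.8 = 7.2579
L = ρ[1 − (K+1)ρ^K + Kρ^(K+1)] / [(1−ρ)(1−ρ^(K+1))]
Numerator: 7.2579·(1 − 10·55885094.160352 + 9·405608130.774345) = 22438668757.621792
Denominator: (-6.2579)·(-405608129.774345) = 2538252980.535244
L = 22438668757.621792/2538252980.535244 = 8.8402

Final: 8.8402


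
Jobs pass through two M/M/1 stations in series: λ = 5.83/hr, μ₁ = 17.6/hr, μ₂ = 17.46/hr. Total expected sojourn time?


Each node sees arrival rate λ = 5.83/hr (tandem ⇒ throughput preserved).
W₁ = 1/(μ₁−λ) = 1/(17.6−5.83) = 0.08496 hr
W₂ = 1/(μ₂−λ) = 1/(17.46−5.83) = 0.08598 hr
W_total = W₁ + W₂ = 0.08496 + 0.08598 = 0.17095 hr

Final: 0.17095 hr


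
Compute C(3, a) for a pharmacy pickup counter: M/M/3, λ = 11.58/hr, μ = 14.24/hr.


a = λ/μ = 0.8132; ρ = a/3 = 0.2711
P₀ = 0.441149 (from M/M/c formula)
C(c,a) = [a^c/(c!(1−ρ))]·P₀ = [0.53777/(6·0.7289)]·0.441149
= 0.12296·0.441149 = 0.054243

Final: 0.054243


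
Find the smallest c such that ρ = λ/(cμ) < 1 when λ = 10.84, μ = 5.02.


Stability requires cμ > λ ⇔ c > λ/μ.
λ/μ = 10.84/5.02 = 2.1594
Minimum integer c = ⌊2.1594⌋ + 1 = 3
Check: 3·5.02 = 15.06 > 10.84, while 2·5.02 = 10.04 ≤ 10.84

Final: 3 servers


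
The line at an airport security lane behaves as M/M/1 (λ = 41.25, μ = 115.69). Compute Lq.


ρ = 41.25/115.69 = 0.3566
Lq = ρ²/(1−ρ) = 0.1271/0.6434 = 0.1976

Final: 0.1976


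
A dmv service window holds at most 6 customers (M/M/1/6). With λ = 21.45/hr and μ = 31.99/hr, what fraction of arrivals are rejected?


ρ = λ/μ = 21.45/31.99 = 0.6705
P_K = (1−ρ)ρ^K/(1−ρ^(K+1)) = (0.3295·0.090882)/(1 − 0.060938)
= 0.029944/0.939062 = 0.031887

Final: 0.031887


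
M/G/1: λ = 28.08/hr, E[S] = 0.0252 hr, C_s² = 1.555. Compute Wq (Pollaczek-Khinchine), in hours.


ρ = λ·E[S] = 28.08·0.0252 = 0.7076
E[S²] = E[S]²(1+C_s²) = 0.0252²·(1+1.555) = 0.001623
Wq = λ·E[S²]/(2(1−ρ)) = 28.08·0.001623/(2·0.2924) = 0.07791 hr

Final: 0.07791 hr


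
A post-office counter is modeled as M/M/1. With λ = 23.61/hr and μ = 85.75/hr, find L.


ρ = λ/μ = 23.61/85.75 = 0.2753
L = ρ/(1−ρ) = 0.2753/(1 − 0.2753) = 0.2753/0.7247 = 0.3799

Final: 0.3799


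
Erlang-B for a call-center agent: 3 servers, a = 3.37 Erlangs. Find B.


B(c,a) = (a^c/c!) / Σ_{k=0}^{c} a^k/k!
a^3/3! = 6.378792
Σ terms (k=0..3): 1.00000 + 3.37000 + 5.67845 + 6.37879 = 16.427242
B = 6.378792/16.427242 = 0.388306

Final: 0.388306


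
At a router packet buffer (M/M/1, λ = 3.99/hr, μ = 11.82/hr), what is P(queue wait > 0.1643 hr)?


ρ = 3.99/11.82 = 0.3376
P(Wq > t) = ρ·e^{−(μ−λ)t} = 0.3376·e^{−1.2865}
= 0.3376·0.276244 = 0.093250

Final: 0.093250


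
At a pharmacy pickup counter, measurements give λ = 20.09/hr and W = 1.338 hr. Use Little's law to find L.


L = λW = 20.09·1.338 = 26.8804

Final: 26.8804


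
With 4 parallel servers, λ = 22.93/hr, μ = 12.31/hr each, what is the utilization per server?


ρ = λ/(cμ) = 22.93/(4·12.31) = 22.93/49.24 = 0.4657

Final: 0.4657


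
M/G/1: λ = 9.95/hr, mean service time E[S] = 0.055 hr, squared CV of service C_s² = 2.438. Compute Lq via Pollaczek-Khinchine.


ρ = λ·E[S] = 9.95·0.055 = 0.5473
Lq = ρ²(1+C_s²)/(2(1−ρ)) = 0.2995·(1+2.438)/(2·0.4527)
= 0.2995·3.4380/0.9055 = 1.13707

Final: 1.13707


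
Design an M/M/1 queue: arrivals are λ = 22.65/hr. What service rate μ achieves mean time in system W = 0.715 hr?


W = 1/(μ−λ) ⇒ μ − λ = 1/W = 1/0.715 = 1.3986
μ = λ + 1/W = 22.65 + 1.3986 = 24.0486 per hr

Final: 24.0486 /hr


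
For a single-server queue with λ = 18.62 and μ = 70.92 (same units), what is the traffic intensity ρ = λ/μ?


ρ = λ/μ = 18.62/70.92 = 0.2625

Final: 0.2625


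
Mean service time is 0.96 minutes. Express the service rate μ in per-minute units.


μ = 1/(service time) in consistent units.
1 minute = 1 min, so μ = 1/0.96 = 1.0417 per minute

Final: 1.0417 /min


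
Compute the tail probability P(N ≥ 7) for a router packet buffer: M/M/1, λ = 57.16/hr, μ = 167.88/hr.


ρ = 57.16/167.88 = 0.3405
P(N ≥ n) = ρ^n = 0.3405^7 = 0.0005305

Final: 0.0005305


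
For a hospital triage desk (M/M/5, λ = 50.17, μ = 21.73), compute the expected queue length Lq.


a = λ/μ = 2.3088; ρ = a/5 = 0.4618
P₀ = 0.097801
Lq = P₀·a^c·ρ / (c!·(1−ρ)²) = 0.097801·65.60272·0.4618/(120·0.28970)
= 0.08522

Final: 0.08522


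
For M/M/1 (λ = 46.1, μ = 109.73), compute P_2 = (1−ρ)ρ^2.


ρ = 46.1/109.73 = 0.4201
P_n = (1−ρ)·ρ^n = (1 − 0.4201)·0.4201^2 = 0.5799·0.176503 = 0.102350

Final: 0.102350


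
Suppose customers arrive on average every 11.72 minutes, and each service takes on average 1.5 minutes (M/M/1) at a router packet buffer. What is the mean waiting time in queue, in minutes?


λ = 60/11.72 = 5.1195 /hr
μ = 60/1.5 = 40.0000 /hr
ρ = λ/μ = 5.1195/40.0000 = 0.1280
Wq = ρ/(μ−λ) = 0.1280/(40.0000−5.1195) = 0.003669 hr
In minutes: 0.003669·60 = 0.2202 min

Final: 0.2202 min


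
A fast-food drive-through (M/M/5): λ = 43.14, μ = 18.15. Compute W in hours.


a = 2.3769; ρ = 0.4754; P₀ = 0.091121
Lq = P₀·a^c·ρ/(c!(1−ρ)²) = 0.09949
Wq = Lq/λ = 0.09949/43.14 = 0.002306 hr
W = Wq + 1/μ = 0.002306 + 0.05510 = 0.05740 hr

Final: 0.05740 hr


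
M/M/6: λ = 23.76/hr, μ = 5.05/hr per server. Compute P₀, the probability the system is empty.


a = λ/μ = 23.76/5.05 = 4.7050; ρ = a/c = 0.7842
Σ_{k=0}^{5} a^k/k! (terms k=0..5) = 1.00000 + 4.70495 + 11.06828 + 17.35857 + 20.41780 + 19.21295 = 73.76255
Tail: a^6/(6!(1−ρ)) = 10847.51724/(720·0.2158) = 69.80117
P₀ = 1/(73.76255 + 69.80117) = 1/143.56373 = 0.006966

Final: 0.006966


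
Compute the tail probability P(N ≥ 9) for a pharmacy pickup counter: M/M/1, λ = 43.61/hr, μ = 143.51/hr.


ρ = 43.61/143.51 = 0.3039
P(N ≥ n) = ρ^n = 0.3039^9 = 0.00002210

Final: 0.00002210
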